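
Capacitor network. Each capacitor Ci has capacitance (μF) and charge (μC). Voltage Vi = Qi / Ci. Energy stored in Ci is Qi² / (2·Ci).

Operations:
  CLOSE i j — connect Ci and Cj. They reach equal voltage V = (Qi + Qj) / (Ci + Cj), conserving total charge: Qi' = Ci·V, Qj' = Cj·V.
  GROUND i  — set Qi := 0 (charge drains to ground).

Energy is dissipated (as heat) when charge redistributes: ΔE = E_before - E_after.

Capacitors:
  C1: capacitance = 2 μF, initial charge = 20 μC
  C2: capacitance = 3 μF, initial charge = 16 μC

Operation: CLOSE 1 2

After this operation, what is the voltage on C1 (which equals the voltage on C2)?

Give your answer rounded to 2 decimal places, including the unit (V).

Answer: 7.20 V

Derivation:
Initial: C1(2μF, Q=20μC, V=10.00V), C2(3μF, Q=16μC, V=5.33V)
Op 1: CLOSE 1-2: Q_total=36.00, C_total=5.00, V=7.20; Q1=14.40, Q2=21.60; dissipated=13.067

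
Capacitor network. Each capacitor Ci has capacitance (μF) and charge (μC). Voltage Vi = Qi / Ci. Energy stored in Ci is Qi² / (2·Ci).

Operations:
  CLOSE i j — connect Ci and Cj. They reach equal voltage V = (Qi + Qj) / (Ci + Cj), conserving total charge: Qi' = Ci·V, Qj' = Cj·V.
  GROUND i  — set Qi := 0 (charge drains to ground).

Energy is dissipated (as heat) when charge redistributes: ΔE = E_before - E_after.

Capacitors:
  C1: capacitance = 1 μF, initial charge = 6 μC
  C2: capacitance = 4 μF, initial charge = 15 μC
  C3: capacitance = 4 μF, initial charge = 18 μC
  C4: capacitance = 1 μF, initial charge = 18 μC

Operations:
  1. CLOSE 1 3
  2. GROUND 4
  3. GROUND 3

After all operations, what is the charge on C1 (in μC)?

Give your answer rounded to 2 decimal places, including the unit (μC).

Initial: C1(1μF, Q=6μC, V=6.00V), C2(4μF, Q=15μC, V=3.75V), C3(4μF, Q=18μC, V=4.50V), C4(1μF, Q=18μC, V=18.00V)
Op 1: CLOSE 1-3: Q_total=24.00, C_total=5.00, V=4.80; Q1=4.80, Q3=19.20; dissipated=0.900
Op 2: GROUND 4: Q4=0; energy lost=162.000
Op 3: GROUND 3: Q3=0; energy lost=46.080
Final charges: Q1=4.80, Q2=15.00, Q3=0.00, Q4=0.00

Answer: 4.80 μC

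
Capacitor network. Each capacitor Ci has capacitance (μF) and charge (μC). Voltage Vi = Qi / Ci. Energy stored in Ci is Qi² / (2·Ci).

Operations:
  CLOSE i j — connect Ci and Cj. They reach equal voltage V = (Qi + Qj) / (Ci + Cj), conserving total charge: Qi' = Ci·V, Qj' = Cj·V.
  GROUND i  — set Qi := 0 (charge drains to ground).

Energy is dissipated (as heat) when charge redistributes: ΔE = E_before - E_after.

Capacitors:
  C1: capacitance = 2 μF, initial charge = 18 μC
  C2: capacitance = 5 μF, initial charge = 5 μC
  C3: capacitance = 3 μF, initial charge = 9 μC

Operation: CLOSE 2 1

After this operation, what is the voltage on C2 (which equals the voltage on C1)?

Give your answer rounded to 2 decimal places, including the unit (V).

Initial: C1(2μF, Q=18μC, V=9.00V), C2(5μF, Q=5μC, V=1.00V), C3(3μF, Q=9μC, V=3.00V)
Op 1: CLOSE 2-1: Q_total=23.00, C_total=7.00, V=3.29; Q2=16.43, Q1=6.57; dissipated=45.714

Answer: 3.29 V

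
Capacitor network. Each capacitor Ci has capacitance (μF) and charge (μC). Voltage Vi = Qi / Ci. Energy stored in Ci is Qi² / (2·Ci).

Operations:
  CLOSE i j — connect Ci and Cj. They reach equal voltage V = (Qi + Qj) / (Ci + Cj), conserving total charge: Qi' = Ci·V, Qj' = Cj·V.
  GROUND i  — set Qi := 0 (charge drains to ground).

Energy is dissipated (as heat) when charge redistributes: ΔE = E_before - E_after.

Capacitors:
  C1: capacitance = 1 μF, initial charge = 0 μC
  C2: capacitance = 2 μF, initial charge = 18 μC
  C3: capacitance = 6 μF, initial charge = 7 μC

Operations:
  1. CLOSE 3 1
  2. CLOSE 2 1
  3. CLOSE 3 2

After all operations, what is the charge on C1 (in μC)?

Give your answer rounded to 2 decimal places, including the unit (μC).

Answer: 6.33 μC

Derivation:
Initial: C1(1μF, Q=0μC, V=0.00V), C2(2μF, Q=18μC, V=9.00V), C3(6μF, Q=7μC, V=1.17V)
Op 1: CLOSE 3-1: Q_total=7.00, C_total=7.00, V=1.00; Q3=6.00, Q1=1.00; dissipated=0.583
Op 2: CLOSE 2-1: Q_total=19.00, C_total=3.00, V=6.33; Q2=12.67, Q1=6.33; dissipated=21.333
Op 3: CLOSE 3-2: Q_total=18.67, C_total=8.00, V=2.33; Q3=14.00, Q2=4.67; dissipated=21.333
Final charges: Q1=6.33, Q2=4.67, Q3=14.00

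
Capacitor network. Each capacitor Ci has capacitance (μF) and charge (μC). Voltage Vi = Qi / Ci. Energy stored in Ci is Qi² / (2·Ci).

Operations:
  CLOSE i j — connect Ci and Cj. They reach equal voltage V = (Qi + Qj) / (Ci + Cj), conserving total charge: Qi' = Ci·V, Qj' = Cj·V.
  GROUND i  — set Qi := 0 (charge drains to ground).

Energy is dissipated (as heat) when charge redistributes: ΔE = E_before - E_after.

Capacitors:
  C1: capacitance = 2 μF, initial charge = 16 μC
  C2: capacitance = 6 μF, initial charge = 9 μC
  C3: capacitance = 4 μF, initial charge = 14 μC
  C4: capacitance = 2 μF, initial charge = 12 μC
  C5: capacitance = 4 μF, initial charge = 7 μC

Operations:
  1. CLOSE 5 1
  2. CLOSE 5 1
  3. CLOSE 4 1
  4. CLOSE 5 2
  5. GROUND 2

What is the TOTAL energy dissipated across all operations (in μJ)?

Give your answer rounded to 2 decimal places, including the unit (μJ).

Answer: 52.69 μJ

Derivation:
Initial: C1(2μF, Q=16μC, V=8.00V), C2(6μF, Q=9μC, V=1.50V), C3(4μF, Q=14μC, V=3.50V), C4(2μF, Q=12μC, V=6.00V), C5(4μF, Q=7μC, V=1.75V)
Op 1: CLOSE 5-1: Q_total=23.00, C_total=6.00, V=3.83; Q5=15.33, Q1=7.67; dissipated=26.042
Op 2: CLOSE 5-1: Q_total=23.00, C_total=6.00, V=3.83; Q5=15.33, Q1=7.67; dissipated=0.000
Op 3: CLOSE 4-1: Q_total=19.67, C_total=4.00, V=4.92; Q4=9.83, Q1=9.83; dissipated=2.347
Op 4: CLOSE 5-2: Q_total=24.33, C_total=10.00, V=2.43; Q5=9.73, Q2=14.60; dissipated=6.533
Op 5: GROUND 2: Q2=0; energy lost=17.763
Total dissipated: 52.686 μJ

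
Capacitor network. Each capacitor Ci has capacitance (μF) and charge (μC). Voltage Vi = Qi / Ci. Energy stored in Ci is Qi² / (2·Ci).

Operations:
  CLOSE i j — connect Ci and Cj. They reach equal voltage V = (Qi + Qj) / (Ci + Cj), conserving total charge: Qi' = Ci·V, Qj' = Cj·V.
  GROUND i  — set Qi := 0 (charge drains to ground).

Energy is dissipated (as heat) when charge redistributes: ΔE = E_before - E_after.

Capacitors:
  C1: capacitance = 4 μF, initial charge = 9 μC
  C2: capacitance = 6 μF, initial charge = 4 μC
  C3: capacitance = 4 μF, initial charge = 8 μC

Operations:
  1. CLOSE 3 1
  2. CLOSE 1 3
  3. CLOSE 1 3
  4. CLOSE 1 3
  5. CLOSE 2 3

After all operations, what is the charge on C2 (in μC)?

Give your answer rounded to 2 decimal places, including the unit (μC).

Answer: 7.50 μC

Derivation:
Initial: C1(4μF, Q=9μC, V=2.25V), C2(6μF, Q=4μC, V=0.67V), C3(4μF, Q=8μC, V=2.00V)
Op 1: CLOSE 3-1: Q_total=17.00, C_total=8.00, V=2.12; Q3=8.50, Q1=8.50; dissipated=0.062
Op 2: CLOSE 1-3: Q_total=17.00, C_total=8.00, V=2.12; Q1=8.50, Q3=8.50; dissipated=0.000
Op 3: CLOSE 1-3: Q_total=17.00, C_total=8.00, V=2.12; Q1=8.50, Q3=8.50; dissipated=0.000
Op 4: CLOSE 1-3: Q_total=17.00, C_total=8.00, V=2.12; Q1=8.50, Q3=8.50; dissipated=0.000
Op 5: CLOSE 2-3: Q_total=12.50, C_total=10.00, V=1.25; Q2=7.50, Q3=5.00; dissipated=2.552
Final charges: Q1=8.50, Q2=7.50, Q3=5.00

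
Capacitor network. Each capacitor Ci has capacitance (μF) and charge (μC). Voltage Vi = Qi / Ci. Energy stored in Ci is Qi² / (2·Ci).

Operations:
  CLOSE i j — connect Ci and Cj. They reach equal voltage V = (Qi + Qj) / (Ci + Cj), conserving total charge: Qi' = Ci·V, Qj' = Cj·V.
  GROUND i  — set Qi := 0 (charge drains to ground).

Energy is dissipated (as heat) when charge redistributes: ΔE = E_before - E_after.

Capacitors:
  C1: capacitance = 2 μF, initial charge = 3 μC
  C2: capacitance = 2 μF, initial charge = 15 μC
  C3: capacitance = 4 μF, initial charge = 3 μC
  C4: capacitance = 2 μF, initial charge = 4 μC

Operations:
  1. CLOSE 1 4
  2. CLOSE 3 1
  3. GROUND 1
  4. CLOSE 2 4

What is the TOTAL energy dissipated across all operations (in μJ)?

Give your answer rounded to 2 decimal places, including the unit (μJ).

Answer: 18.50 μJ

Derivation:
Initial: C1(2μF, Q=3μC, V=1.50V), C2(2μF, Q=15μC, V=7.50V), C3(4μF, Q=3μC, V=0.75V), C4(2μF, Q=4μC, V=2.00V)
Op 1: CLOSE 1-4: Q_total=7.00, C_total=4.00, V=1.75; Q1=3.50, Q4=3.50; dissipated=0.125
Op 2: CLOSE 3-1: Q_total=6.50, C_total=6.00, V=1.08; Q3=4.33, Q1=2.17; dissipated=0.667
Op 3: GROUND 1: Q1=0; energy lost=1.174
Op 4: CLOSE 2-4: Q_total=18.50, C_total=4.00, V=4.62; Q2=9.25, Q4=9.25; dissipated=16.531
Total dissipated: 18.497 μJ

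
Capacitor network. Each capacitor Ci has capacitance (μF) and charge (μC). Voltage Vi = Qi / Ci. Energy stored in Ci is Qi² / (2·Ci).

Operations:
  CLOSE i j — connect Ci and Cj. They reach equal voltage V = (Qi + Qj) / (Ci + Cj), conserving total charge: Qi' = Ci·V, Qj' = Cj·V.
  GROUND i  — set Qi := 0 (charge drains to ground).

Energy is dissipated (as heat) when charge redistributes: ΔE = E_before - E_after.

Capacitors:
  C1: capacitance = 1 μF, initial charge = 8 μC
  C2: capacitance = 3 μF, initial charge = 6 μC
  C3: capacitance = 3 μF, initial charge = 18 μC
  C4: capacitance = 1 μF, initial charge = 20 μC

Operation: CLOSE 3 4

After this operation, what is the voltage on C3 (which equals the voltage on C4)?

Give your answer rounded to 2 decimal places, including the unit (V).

Answer: 9.50 V

Derivation:
Initial: C1(1μF, Q=8μC, V=8.00V), C2(3μF, Q=6μC, V=2.00V), C3(3μF, Q=18μC, V=6.00V), C4(1μF, Q=20μC, V=20.00V)
Op 1: CLOSE 3-4: Q_total=38.00, C_total=4.00, V=9.50; Q3=28.50, Q4=9.50; dissipated=73.500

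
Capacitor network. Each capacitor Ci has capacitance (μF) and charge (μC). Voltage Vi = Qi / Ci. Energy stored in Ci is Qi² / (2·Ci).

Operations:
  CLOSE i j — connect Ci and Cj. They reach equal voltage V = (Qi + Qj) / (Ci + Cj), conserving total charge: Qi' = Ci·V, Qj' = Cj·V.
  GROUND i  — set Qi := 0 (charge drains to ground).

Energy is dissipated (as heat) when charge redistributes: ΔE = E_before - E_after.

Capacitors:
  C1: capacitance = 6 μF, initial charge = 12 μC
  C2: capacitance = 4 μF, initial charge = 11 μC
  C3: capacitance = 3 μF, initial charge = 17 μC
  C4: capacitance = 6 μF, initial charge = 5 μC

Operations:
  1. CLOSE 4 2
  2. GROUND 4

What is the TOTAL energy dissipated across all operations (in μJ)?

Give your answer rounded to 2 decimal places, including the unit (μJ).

Initial: C1(6μF, Q=12μC, V=2.00V), C2(4μF, Q=11μC, V=2.75V), C3(3μF, Q=17μC, V=5.67V), C4(6μF, Q=5μC, V=0.83V)
Op 1: CLOSE 4-2: Q_total=16.00, C_total=10.00, V=1.60; Q4=9.60, Q2=6.40; dissipated=4.408
Op 2: GROUND 4: Q4=0; energy lost=7.680
Total dissipated: 12.088 μJ

Answer: 12.09 μJ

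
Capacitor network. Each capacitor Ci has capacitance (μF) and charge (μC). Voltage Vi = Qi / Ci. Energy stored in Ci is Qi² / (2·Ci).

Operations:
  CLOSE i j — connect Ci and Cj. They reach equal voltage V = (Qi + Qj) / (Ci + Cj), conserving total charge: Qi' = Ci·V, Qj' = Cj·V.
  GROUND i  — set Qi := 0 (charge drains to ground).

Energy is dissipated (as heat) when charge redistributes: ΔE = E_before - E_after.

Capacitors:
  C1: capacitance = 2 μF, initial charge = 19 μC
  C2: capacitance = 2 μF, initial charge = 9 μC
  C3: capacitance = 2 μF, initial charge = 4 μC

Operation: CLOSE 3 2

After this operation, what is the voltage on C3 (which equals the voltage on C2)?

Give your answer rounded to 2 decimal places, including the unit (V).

Initial: C1(2μF, Q=19μC, V=9.50V), C2(2μF, Q=9μC, V=4.50V), C3(2μF, Q=4μC, V=2.00V)
Op 1: CLOSE 3-2: Q_total=13.00, C_total=4.00, V=3.25; Q3=6.50, Q2=6.50; dissipated=3.125

Answer: 3.25 V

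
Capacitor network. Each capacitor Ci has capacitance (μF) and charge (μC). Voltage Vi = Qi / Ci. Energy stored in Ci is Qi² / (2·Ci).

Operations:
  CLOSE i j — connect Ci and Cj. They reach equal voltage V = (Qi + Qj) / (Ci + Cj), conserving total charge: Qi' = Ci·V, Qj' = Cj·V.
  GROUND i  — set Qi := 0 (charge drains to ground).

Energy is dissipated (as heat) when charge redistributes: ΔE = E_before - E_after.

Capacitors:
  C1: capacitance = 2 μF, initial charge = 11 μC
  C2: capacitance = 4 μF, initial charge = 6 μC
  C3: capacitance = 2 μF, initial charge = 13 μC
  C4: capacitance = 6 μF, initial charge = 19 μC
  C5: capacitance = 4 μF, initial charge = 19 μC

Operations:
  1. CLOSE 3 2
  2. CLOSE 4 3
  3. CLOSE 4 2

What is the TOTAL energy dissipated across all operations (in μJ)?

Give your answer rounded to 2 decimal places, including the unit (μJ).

Answer: 16.67 μJ

Derivation:
Initial: C1(2μF, Q=11μC, V=5.50V), C2(4μF, Q=6μC, V=1.50V), C3(2μF, Q=13μC, V=6.50V), C4(6μF, Q=19μC, V=3.17V), C5(4μF, Q=19μC, V=4.75V)
Op 1: CLOSE 3-2: Q_total=19.00, C_total=6.00, V=3.17; Q3=6.33, Q2=12.67; dissipated=16.667
Op 2: CLOSE 4-3: Q_total=25.33, C_total=8.00, V=3.17; Q4=19.00, Q3=6.33; dissipated=0.000
Op 3: CLOSE 4-2: Q_total=31.67, C_total=10.00, V=3.17; Q4=19.00, Q2=12.67; dissipated=0.000
Total dissipated: 16.667 μJ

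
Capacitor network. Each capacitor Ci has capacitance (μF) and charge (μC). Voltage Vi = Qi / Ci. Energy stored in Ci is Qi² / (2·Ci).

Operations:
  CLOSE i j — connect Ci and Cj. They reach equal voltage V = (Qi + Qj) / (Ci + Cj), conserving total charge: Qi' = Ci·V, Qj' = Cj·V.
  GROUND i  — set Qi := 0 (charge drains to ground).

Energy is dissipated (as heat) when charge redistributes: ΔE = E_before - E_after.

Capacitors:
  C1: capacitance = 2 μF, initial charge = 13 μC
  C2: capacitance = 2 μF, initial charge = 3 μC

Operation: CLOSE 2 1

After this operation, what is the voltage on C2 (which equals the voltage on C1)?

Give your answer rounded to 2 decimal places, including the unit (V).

Initial: C1(2μF, Q=13μC, V=6.50V), C2(2μF, Q=3μC, V=1.50V)
Op 1: CLOSE 2-1: Q_total=16.00, C_total=4.00, V=4.00; Q2=8.00, Q1=8.00; dissipated=12.500

Answer: 4.00 V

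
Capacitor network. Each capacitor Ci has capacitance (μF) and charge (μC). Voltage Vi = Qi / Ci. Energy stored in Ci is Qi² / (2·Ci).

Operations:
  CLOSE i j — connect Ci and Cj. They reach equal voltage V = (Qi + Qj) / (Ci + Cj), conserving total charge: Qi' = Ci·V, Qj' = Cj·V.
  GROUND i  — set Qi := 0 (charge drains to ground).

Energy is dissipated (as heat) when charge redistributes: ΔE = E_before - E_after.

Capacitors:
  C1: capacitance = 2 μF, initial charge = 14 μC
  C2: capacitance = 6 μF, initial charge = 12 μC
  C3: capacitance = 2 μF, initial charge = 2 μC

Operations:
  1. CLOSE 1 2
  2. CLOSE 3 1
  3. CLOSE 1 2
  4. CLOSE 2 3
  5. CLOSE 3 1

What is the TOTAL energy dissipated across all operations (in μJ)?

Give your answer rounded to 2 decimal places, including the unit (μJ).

Initial: C1(2μF, Q=14μC, V=7.00V), C2(6μF, Q=12μC, V=2.00V), C3(2μF, Q=2μC, V=1.00V)
Op 1: CLOSE 1-2: Q_total=26.00, C_total=8.00, V=3.25; Q1=6.50, Q2=19.50; dissipated=18.750
Op 2: CLOSE 3-1: Q_total=8.50, C_total=4.00, V=2.12; Q3=4.25, Q1=4.25; dissipated=2.531
Op 3: CLOSE 1-2: Q_total=23.75, C_total=8.00, V=2.97; Q1=5.94, Q2=17.81; dissipated=0.949
Op 4: CLOSE 2-3: Q_total=22.06, C_total=8.00, V=2.76; Q2=16.55, Q3=5.52; dissipated=0.534
Op 5: CLOSE 3-1: Q_total=11.45, C_total=4.00, V=2.86; Q3=5.73, Q1=5.73; dissipated=0.022
Total dissipated: 22.787 μJ

Answer: 22.79 μJ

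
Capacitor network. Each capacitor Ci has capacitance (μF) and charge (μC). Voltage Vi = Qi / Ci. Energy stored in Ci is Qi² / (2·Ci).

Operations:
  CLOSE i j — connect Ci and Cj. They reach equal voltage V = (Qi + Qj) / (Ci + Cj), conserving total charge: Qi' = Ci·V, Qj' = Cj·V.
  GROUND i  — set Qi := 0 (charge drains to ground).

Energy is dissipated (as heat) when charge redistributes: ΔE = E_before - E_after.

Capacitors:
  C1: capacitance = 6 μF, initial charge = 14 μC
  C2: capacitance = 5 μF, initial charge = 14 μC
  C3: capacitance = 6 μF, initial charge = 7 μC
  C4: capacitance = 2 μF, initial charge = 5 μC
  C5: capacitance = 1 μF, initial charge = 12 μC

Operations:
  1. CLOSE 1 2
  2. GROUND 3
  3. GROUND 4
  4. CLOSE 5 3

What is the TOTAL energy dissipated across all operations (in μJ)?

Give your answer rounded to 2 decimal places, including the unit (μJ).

Initial: C1(6μF, Q=14μC, V=2.33V), C2(5μF, Q=14μC, V=2.80V), C3(6μF, Q=7μC, V=1.17V), C4(2μF, Q=5μC, V=2.50V), C5(1μF, Q=12μC, V=12.00V)
Op 1: CLOSE 1-2: Q_total=28.00, C_total=11.00, V=2.55; Q1=15.27, Q2=12.73; dissipated=0.297
Op 2: GROUND 3: Q3=0; energy lost=4.083
Op 3: GROUND 4: Q4=0; energy lost=6.250
Op 4: CLOSE 5-3: Q_total=12.00, C_total=7.00, V=1.71; Q5=1.71, Q3=10.29; dissipated=61.714
Total dissipated: 72.345 μJ

Answer: 72.34 μJ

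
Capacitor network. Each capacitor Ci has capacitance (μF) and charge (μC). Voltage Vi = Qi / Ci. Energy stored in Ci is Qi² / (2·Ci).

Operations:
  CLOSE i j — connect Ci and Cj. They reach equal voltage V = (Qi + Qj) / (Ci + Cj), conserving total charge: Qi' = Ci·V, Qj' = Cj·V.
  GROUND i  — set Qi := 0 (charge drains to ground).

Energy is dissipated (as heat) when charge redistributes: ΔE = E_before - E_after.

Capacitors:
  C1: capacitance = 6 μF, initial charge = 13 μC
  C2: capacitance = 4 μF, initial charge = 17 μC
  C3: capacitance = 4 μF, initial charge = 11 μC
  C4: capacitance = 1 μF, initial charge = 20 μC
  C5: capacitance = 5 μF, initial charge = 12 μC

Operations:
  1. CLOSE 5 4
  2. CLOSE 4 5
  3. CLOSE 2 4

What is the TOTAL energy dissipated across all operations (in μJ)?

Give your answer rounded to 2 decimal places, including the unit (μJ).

Answer: 129.54 μJ

Derivation:
Initial: C1(6μF, Q=13μC, V=2.17V), C2(4μF, Q=17μC, V=4.25V), C3(4μF, Q=11μC, V=2.75V), C4(1μF, Q=20μC, V=20.00V), C5(5μF, Q=12μC, V=2.40V)
Op 1: CLOSE 5-4: Q_total=32.00, C_total=6.00, V=5.33; Q5=26.67, Q4=5.33; dissipated=129.067
Op 2: CLOSE 4-5: Q_total=32.00, C_total=6.00, V=5.33; Q4=5.33, Q5=26.67; dissipated=0.000
Op 3: CLOSE 2-4: Q_total=22.33, C_total=5.00, V=4.47; Q2=17.87, Q4=4.47; dissipated=0.469
Total dissipated: 129.536 μJ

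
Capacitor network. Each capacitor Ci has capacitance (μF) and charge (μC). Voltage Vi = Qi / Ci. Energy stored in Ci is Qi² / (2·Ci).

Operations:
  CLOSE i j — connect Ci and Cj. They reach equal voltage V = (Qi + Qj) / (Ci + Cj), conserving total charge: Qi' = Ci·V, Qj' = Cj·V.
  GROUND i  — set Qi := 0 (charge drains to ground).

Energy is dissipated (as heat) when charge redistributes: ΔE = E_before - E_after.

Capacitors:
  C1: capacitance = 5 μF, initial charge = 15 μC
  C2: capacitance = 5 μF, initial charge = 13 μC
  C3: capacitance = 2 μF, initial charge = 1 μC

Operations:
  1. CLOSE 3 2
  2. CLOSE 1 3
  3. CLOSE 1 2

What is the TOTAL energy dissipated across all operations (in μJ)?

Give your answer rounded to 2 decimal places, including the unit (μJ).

Initial: C1(5μF, Q=15μC, V=3.00V), C2(5μF, Q=13μC, V=2.60V), C3(2μF, Q=1μC, V=0.50V)
Op 1: CLOSE 3-2: Q_total=14.00, C_total=7.00, V=2.00; Q3=4.00, Q2=10.00; dissipated=3.150
Op 2: CLOSE 1-3: Q_total=19.00, C_total=7.00, V=2.71; Q1=13.57, Q3=5.43; dissipated=0.714
Op 3: CLOSE 1-2: Q_total=23.57, C_total=10.00, V=2.36; Q1=11.79, Q2=11.79; dissipated=0.638
Total dissipated: 4.502 μJ

Answer: 4.50 μJ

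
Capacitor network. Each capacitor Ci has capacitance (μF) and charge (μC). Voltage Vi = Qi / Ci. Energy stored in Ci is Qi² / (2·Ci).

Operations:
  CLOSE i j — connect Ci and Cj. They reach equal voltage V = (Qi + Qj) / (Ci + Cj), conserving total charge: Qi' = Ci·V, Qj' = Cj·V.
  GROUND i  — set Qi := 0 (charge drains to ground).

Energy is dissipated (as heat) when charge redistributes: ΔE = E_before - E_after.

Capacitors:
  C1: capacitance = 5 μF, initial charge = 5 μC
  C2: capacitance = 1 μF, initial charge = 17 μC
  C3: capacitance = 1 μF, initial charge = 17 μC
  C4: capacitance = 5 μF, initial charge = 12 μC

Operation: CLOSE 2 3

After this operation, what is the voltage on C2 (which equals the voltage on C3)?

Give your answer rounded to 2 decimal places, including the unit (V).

Answer: 17.00 V

Derivation:
Initial: C1(5μF, Q=5μC, V=1.00V), C2(1μF, Q=17μC, V=17.00V), C3(1μF, Q=17μC, V=17.00V), C4(5μF, Q=12μC, V=2.40V)
Op 1: CLOSE 2-3: Q_total=34.00, C_total=2.00, V=17.00; Q2=17.00, Q3=17.00; dissipated=0.000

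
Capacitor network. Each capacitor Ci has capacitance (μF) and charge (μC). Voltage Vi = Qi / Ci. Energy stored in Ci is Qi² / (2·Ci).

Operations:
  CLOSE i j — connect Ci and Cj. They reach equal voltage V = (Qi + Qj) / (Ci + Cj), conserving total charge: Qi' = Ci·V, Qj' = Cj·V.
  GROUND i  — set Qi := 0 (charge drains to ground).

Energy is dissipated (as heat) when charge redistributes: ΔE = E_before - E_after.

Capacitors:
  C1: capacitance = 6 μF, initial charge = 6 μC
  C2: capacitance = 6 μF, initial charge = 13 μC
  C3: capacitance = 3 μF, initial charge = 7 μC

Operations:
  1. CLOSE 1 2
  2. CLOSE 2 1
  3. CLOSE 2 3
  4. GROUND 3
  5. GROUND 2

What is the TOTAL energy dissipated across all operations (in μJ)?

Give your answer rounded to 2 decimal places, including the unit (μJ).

Initial: C1(6μF, Q=6μC, V=1.00V), C2(6μF, Q=13μC, V=2.17V), C3(3μF, Q=7μC, V=2.33V)
Op 1: CLOSE 1-2: Q_total=19.00, C_total=12.00, V=1.58; Q1=9.50, Q2=9.50; dissipated=2.042
Op 2: CLOSE 2-1: Q_total=19.00, C_total=12.00, V=1.58; Q2=9.50, Q1=9.50; dissipated=0.000
Op 3: CLOSE 2-3: Q_total=16.50, C_total=9.00, V=1.83; Q2=11.00, Q3=5.50; dissipated=0.562
Op 4: GROUND 3: Q3=0; energy lost=5.042
Op 5: GROUND 2: Q2=0; energy lost=10.083
Total dissipated: 17.729 μJ

Answer: 17.73 μJ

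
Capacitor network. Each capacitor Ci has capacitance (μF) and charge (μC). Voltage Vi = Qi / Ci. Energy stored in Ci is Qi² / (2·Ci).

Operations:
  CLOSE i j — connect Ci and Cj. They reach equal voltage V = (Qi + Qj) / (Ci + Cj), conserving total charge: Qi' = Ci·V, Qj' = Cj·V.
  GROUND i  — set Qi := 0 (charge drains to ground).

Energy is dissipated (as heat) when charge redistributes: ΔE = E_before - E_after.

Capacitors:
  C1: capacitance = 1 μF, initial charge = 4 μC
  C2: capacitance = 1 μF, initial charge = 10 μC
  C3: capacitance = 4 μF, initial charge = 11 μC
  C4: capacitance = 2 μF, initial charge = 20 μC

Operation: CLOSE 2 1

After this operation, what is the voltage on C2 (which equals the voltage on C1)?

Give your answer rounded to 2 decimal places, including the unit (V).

Initial: C1(1μF, Q=4μC, V=4.00V), C2(1μF, Q=10μC, V=10.00V), C3(4μF, Q=11μC, V=2.75V), C4(2μF, Q=20μC, V=10.00V)
Op 1: CLOSE 2-1: Q_total=14.00, C_total=2.00, V=7.00; Q2=7.00, Q1=7.00; dissipated=9.000

Answer: 7.00 V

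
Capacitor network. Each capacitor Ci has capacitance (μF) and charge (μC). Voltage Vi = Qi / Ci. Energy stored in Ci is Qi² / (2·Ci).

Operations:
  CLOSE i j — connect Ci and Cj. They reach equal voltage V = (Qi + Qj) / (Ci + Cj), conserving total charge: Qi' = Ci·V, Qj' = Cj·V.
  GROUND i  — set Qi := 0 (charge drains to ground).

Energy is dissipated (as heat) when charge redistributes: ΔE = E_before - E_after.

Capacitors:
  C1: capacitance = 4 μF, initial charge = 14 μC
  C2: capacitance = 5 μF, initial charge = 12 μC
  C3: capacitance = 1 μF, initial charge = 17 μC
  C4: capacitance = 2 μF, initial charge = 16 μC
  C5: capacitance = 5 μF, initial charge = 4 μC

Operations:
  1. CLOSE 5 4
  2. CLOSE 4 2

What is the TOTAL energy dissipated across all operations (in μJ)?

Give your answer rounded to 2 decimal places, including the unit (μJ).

Answer: 37.18 μJ

Derivation:
Initial: C1(4μF, Q=14μC, V=3.50V), C2(5μF, Q=12μC, V=2.40V), C3(1μF, Q=17μC, V=17.00V), C4(2μF, Q=16μC, V=8.00V), C5(5μF, Q=4μC, V=0.80V)
Op 1: CLOSE 5-4: Q_total=20.00, C_total=7.00, V=2.86; Q5=14.29, Q4=5.71; dissipated=37.029
Op 2: CLOSE 4-2: Q_total=17.71, C_total=7.00, V=2.53; Q4=5.06, Q2=12.65; dissipated=0.149
Total dissipated: 37.178 μJ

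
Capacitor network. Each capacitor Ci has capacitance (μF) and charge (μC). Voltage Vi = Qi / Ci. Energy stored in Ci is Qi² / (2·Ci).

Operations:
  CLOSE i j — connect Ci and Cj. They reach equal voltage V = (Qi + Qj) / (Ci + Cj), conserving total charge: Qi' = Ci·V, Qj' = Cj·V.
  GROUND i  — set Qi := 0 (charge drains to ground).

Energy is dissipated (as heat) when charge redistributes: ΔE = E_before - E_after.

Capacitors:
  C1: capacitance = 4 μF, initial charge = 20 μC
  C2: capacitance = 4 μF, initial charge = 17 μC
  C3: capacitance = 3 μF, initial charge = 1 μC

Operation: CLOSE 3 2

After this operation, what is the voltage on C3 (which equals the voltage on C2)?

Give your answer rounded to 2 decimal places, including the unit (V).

Answer: 2.57 V

Derivation:
Initial: C1(4μF, Q=20μC, V=5.00V), C2(4μF, Q=17μC, V=4.25V), C3(3μF, Q=1μC, V=0.33V)
Op 1: CLOSE 3-2: Q_total=18.00, C_total=7.00, V=2.57; Q3=7.71, Q2=10.29; dissipated=13.149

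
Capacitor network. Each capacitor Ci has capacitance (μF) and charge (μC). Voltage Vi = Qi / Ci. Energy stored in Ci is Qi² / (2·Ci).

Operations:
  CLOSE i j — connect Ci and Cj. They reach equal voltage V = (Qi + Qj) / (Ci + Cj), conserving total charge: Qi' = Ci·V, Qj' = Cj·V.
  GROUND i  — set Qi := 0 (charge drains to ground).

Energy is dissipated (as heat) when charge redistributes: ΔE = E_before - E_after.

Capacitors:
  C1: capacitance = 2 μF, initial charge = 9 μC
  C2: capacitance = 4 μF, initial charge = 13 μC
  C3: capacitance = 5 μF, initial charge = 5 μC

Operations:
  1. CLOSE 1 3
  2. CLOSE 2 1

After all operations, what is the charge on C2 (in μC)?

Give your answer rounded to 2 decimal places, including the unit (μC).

Initial: C1(2μF, Q=9μC, V=4.50V), C2(4μF, Q=13μC, V=3.25V), C3(5μF, Q=5μC, V=1.00V)
Op 1: CLOSE 1-3: Q_total=14.00, C_total=7.00, V=2.00; Q1=4.00, Q3=10.00; dissipated=8.750
Op 2: CLOSE 2-1: Q_total=17.00, C_total=6.00, V=2.83; Q2=11.33, Q1=5.67; dissipated=1.042
Final charges: Q1=5.67, Q2=11.33, Q3=10.00

Answer: 11.33 μC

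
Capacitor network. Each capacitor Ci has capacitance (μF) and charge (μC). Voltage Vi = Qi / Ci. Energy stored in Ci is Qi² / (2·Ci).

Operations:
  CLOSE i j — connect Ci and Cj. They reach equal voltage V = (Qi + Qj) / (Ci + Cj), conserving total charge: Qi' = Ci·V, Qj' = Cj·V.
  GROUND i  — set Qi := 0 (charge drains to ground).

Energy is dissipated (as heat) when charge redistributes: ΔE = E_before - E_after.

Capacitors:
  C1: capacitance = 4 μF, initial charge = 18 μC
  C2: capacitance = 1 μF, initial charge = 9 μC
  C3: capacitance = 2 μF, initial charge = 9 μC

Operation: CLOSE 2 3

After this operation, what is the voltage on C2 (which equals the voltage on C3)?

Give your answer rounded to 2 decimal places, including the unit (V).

Initial: C1(4μF, Q=18μC, V=4.50V), C2(1μF, Q=9μC, V=9.00V), C3(2μF, Q=9μC, V=4.50V)
Op 1: CLOSE 2-3: Q_total=18.00, C_total=3.00, V=6.00; Q2=6.00, Q3=12.00; dissipated=6.750

Answer: 6.00 V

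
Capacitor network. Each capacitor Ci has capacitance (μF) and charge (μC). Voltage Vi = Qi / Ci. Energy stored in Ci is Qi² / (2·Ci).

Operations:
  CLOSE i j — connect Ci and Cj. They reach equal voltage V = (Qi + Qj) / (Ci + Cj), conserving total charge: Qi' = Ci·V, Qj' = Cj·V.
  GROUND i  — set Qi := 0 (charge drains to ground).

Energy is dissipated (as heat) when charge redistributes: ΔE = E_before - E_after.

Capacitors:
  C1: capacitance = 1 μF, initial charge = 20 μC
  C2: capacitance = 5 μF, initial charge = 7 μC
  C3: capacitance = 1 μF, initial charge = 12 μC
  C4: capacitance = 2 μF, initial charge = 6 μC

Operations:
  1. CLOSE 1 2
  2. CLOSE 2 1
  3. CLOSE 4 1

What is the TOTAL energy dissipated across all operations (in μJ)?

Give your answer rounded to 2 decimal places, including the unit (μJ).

Initial: C1(1μF, Q=20μC, V=20.00V), C2(5μF, Q=7μC, V=1.40V), C3(1μF, Q=12μC, V=12.00V), C4(2μF, Q=6μC, V=3.00V)
Op 1: CLOSE 1-2: Q_total=27.00, C_total=6.00, V=4.50; Q1=4.50, Q2=22.50; dissipated=144.150
Op 2: CLOSE 2-1: Q_total=27.00, C_total=6.00, V=4.50; Q2=22.50, Q1=4.50; dissipated=0.000
Op 3: CLOSE 4-1: Q_total=10.50, C_total=3.00, V=3.50; Q4=7.00, Q1=3.50; dissipated=0.750
Total dissipated: 144.900 μJ

Answer: 144.90 μJ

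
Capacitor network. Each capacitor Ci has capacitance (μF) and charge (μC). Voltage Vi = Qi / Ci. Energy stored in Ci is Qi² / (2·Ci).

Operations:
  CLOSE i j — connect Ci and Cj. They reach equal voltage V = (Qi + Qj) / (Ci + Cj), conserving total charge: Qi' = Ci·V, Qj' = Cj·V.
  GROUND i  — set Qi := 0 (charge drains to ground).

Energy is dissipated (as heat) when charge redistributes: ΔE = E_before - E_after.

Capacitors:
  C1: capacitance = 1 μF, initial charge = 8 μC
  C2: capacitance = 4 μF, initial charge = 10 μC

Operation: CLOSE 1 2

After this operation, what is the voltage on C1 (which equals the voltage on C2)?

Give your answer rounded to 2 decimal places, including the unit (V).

Answer: 3.60 V

Derivation:
Initial: C1(1μF, Q=8μC, V=8.00V), C2(4μF, Q=10μC, V=2.50V)
Op 1: CLOSE 1-2: Q_total=18.00, C_total=5.00, V=3.60; Q1=3.60, Q2=14.40; dissipated=12.100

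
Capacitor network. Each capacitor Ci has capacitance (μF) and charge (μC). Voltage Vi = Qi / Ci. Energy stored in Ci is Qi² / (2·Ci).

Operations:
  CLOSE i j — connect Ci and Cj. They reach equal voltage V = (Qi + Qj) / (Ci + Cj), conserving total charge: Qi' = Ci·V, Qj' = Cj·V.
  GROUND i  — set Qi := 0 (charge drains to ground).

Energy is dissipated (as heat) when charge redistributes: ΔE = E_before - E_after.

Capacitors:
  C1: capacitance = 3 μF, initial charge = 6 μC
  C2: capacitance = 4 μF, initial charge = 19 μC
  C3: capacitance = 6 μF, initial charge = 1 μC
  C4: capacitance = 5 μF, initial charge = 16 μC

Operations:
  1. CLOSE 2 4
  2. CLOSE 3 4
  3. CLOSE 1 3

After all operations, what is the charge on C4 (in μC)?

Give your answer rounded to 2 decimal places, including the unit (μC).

Answer: 9.29 μC

Derivation:
Initial: C1(3μF, Q=6μC, V=2.00V), C2(4μF, Q=19μC, V=4.75V), C3(6μF, Q=1μC, V=0.17V), C4(5μF, Q=16μC, V=3.20V)
Op 1: CLOSE 2-4: Q_total=35.00, C_total=9.00, V=3.89; Q2=15.56, Q4=19.44; dissipated=2.669
Op 2: CLOSE 3-4: Q_total=20.44, C_total=11.00, V=1.86; Q3=11.15, Q4=9.29; dissipated=18.893
Op 3: CLOSE 1-3: Q_total=17.15, C_total=9.00, V=1.91; Q1=5.72, Q3=11.43; dissipated=0.020
Final charges: Q1=5.72, Q2=15.56, Q3=11.43, Q4=9.29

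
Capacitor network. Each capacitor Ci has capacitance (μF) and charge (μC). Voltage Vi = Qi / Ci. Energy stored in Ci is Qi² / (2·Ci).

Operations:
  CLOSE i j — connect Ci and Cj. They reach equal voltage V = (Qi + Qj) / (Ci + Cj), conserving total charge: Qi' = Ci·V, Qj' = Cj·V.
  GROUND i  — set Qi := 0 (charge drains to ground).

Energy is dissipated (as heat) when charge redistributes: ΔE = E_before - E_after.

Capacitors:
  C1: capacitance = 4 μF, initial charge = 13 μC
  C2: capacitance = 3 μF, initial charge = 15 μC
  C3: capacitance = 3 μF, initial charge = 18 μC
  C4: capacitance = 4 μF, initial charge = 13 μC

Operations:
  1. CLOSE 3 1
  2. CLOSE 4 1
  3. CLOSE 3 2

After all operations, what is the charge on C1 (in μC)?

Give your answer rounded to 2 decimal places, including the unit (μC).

Answer: 15.36 μC

Derivation:
Initial: C1(4μF, Q=13μC, V=3.25V), C2(3μF, Q=15μC, V=5.00V), C3(3μF, Q=18μC, V=6.00V), C4(4μF, Q=13μC, V=3.25V)
Op 1: CLOSE 3-1: Q_total=31.00, C_total=7.00, V=4.43; Q3=13.29, Q1=17.71; dissipated=6.482
Op 2: CLOSE 4-1: Q_total=30.71, C_total=8.00, V=3.84; Q4=15.36, Q1=15.36; dissipated=1.389
Op 3: CLOSE 3-2: Q_total=28.29, C_total=6.00, V=4.71; Q3=14.14, Q2=14.14; dissipated=0.245
Final charges: Q1=15.36, Q2=14.14, Q3=14.14, Q4=15.36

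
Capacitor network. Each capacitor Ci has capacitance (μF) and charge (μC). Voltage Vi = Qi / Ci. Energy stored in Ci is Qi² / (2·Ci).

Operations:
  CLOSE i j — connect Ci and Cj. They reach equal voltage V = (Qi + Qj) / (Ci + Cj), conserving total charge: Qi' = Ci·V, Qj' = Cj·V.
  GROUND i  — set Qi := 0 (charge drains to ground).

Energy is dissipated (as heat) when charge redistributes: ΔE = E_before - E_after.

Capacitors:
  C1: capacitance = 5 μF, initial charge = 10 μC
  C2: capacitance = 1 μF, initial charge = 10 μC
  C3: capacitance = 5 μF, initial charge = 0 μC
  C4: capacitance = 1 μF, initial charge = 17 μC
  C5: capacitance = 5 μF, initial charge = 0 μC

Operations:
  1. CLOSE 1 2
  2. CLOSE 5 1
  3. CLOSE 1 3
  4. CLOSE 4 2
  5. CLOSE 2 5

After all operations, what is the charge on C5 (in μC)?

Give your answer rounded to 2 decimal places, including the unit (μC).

Initial: C1(5μF, Q=10μC, V=2.00V), C2(1μF, Q=10μC, V=10.00V), C3(5μF, Q=0μC, V=0.00V), C4(1μF, Q=17μC, V=17.00V), C5(5μF, Q=0μC, V=0.00V)
Op 1: CLOSE 1-2: Q_total=20.00, C_total=6.00, V=3.33; Q1=16.67, Q2=3.33; dissipated=26.667
Op 2: CLOSE 5-1: Q_total=16.67, C_total=10.00, V=1.67; Q5=8.33, Q1=8.33; dissipated=13.889
Op 3: CLOSE 1-3: Q_total=8.33, C_total=10.00, V=0.83; Q1=4.17, Q3=4.17; dissipated=3.472
Op 4: CLOSE 4-2: Q_total=20.33, C_total=2.00, V=10.17; Q4=10.17, Q2=10.17; dissipated=46.694
Op 5: CLOSE 2-5: Q_total=18.50, C_total=6.00, V=3.08; Q2=3.08, Q5=15.42; dissipated=30.104
Final charges: Q1=4.17, Q2=3.08, Q3=4.17, Q4=10.17, Q5=15.42

Answer: 15.42 μC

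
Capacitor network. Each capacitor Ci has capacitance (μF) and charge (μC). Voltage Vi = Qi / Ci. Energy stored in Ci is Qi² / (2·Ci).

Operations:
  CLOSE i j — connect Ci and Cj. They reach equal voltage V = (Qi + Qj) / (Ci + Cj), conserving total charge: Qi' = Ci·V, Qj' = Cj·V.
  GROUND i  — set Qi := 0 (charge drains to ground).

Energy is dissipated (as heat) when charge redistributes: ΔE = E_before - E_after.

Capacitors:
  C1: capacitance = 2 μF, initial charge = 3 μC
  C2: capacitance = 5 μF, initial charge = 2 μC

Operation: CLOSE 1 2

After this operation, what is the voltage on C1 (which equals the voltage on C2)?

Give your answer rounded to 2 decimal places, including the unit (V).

Initial: C1(2μF, Q=3μC, V=1.50V), C2(5μF, Q=2μC, V=0.40V)
Op 1: CLOSE 1-2: Q_total=5.00, C_total=7.00, V=0.71; Q1=1.43, Q2=3.57; dissipated=0.864

Answer: 0.71 V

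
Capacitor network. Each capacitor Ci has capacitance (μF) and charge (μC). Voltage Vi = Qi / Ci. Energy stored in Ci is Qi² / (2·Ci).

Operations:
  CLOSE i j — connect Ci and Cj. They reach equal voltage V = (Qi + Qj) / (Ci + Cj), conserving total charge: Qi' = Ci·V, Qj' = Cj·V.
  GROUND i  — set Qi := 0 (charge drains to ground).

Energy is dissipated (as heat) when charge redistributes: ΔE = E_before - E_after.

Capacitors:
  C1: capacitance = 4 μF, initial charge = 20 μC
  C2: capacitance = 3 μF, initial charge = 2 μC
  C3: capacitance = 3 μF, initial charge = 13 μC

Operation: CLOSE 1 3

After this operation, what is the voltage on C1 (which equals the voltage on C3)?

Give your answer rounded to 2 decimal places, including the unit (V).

Initial: C1(4μF, Q=20μC, V=5.00V), C2(3μF, Q=2μC, V=0.67V), C3(3μF, Q=13μC, V=4.33V)
Op 1: CLOSE 1-3: Q_total=33.00, C_total=7.00, V=4.71; Q1=18.86, Q3=14.14; dissipated=0.381

Answer: 4.71 V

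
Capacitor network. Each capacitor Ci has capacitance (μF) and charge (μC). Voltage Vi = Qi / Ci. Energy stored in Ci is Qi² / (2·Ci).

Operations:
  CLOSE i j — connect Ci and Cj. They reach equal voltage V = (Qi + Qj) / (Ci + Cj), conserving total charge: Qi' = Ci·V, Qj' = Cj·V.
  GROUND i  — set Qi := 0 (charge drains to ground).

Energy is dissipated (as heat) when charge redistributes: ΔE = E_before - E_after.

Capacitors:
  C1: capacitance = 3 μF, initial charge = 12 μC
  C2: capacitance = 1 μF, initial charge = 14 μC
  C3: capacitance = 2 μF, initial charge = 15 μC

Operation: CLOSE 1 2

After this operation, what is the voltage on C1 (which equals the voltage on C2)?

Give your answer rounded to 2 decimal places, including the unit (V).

Answer: 6.50 V

Derivation:
Initial: C1(3μF, Q=12μC, V=4.00V), C2(1μF, Q=14μC, V=14.00V), C3(2μF, Q=15μC, V=7.50V)
Op 1: CLOSE 1-2: Q_total=26.00, C_total=4.00, V=6.50; Q1=19.50, Q2=6.50; dissipated=37.500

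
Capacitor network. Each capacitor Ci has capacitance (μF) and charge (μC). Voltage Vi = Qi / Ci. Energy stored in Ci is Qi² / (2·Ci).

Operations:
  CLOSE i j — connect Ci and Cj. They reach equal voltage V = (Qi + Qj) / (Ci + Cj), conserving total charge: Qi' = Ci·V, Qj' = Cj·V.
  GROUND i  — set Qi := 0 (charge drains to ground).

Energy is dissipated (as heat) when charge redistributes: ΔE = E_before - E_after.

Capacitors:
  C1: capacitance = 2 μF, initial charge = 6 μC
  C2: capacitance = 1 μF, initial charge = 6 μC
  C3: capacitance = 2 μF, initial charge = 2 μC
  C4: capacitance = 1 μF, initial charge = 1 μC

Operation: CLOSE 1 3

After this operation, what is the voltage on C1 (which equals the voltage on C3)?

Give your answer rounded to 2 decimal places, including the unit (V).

Answer: 2.00 V

Derivation:
Initial: C1(2μF, Q=6μC, V=3.00V), C2(1μF, Q=6μC, V=6.00V), C3(2μF, Q=2μC, V=1.00V), C4(1μF, Q=1μC, V=1.00V)
Op 1: CLOSE 1-3: Q_total=8.00, C_total=4.00, V=2.00; Q1=4.00, Q3=4.00; dissipated=2.000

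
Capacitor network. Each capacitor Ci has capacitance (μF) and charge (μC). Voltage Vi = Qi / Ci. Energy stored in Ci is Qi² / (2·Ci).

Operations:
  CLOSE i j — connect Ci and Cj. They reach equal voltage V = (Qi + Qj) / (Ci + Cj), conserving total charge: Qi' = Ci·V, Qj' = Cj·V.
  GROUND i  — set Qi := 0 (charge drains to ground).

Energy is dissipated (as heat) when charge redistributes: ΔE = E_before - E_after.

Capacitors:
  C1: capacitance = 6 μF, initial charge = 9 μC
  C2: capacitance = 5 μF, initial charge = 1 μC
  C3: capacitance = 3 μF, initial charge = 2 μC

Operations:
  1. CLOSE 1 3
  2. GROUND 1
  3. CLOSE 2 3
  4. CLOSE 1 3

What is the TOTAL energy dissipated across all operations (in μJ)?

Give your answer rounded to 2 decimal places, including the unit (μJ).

Answer: 6.50 μJ

Derivation:
Initial: C1(6μF, Q=9μC, V=1.50V), C2(5μF, Q=1μC, V=0.20V), C3(3μF, Q=2μC, V=0.67V)
Op 1: CLOSE 1-3: Q_total=11.00, C_total=9.00, V=1.22; Q1=7.33, Q3=3.67; dissipated=0.694
Op 2: GROUND 1: Q1=0; energy lost=4.481
Op 3: CLOSE 2-3: Q_total=4.67, C_total=8.00, V=0.58; Q2=2.92, Q3=1.75; dissipated=0.980
Op 4: CLOSE 1-3: Q_total=1.75, C_total=9.00, V=0.19; Q1=1.17, Q3=0.58; dissipated=0.340
Total dissipated: 6.496 μJ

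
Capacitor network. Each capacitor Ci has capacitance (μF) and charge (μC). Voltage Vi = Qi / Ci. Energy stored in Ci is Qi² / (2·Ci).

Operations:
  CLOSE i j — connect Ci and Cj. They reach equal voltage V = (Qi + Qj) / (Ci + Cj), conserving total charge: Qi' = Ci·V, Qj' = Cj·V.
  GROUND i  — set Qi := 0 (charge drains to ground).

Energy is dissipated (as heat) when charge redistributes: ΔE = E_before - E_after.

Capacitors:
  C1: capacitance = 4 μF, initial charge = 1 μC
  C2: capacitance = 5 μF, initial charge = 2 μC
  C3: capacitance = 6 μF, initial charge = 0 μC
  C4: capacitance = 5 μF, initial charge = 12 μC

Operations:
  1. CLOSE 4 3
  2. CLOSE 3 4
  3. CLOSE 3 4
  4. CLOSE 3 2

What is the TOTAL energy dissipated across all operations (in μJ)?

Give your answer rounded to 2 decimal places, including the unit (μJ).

Initial: C1(4μF, Q=1μC, V=0.25V), C2(5μF, Q=2μC, V=0.40V), C3(6μF, Q=0μC, V=0.00V), C4(5μF, Q=12μC, V=2.40V)
Op 1: CLOSE 4-3: Q_total=12.00, C_total=11.00, V=1.09; Q4=5.45, Q3=6.55; dissipated=7.855
Op 2: CLOSE 3-4: Q_total=12.00, C_total=11.00, V=1.09; Q3=6.55, Q4=5.45; dissipated=0.000
Op 3: CLOSE 3-4: Q_total=12.00, C_total=11.00, V=1.09; Q3=6.55, Q4=5.45; dissipated=0.000
Op 4: CLOSE 3-2: Q_total=8.55, C_total=11.00, V=0.78; Q3=4.66, Q2=3.88; dissipated=0.651
Total dissipated: 8.505 μJ

Answer: 8.51 μJ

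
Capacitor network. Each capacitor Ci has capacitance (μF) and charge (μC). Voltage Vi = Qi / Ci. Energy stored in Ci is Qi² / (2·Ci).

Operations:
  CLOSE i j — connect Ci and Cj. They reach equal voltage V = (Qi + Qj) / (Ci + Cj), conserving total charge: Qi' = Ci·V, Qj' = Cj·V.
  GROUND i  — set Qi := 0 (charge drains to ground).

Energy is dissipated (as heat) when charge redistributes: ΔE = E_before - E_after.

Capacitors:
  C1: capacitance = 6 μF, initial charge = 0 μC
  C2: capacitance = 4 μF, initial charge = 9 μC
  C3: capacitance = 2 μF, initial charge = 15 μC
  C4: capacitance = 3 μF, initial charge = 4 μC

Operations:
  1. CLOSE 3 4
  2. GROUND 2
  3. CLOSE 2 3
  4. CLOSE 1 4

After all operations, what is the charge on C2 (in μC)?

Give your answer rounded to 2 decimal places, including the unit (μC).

Answer: 5.07 μC

Derivation:
Initial: C1(6μF, Q=0μC, V=0.00V), C2(4μF, Q=9μC, V=2.25V), C3(2μF, Q=15μC, V=7.50V), C4(3μF, Q=4μC, V=1.33V)
Op 1: CLOSE 3-4: Q_total=19.00, C_total=5.00, V=3.80; Q3=7.60, Q4=11.40; dissipated=22.817
Op 2: GROUND 2: Q2=0; energy lost=10.125
Op 3: CLOSE 2-3: Q_total=7.60, C_total=6.00, V=1.27; Q2=5.07, Q3=2.53; dissipated=9.627
Op 4: CLOSE 1-4: Q_total=11.40, C_total=9.00, V=1.27; Q1=7.60, Q4=3.80; dissipated=14.440
Final charges: Q1=7.60, Q2=5.07, Q3=2.53, Q4=3.80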